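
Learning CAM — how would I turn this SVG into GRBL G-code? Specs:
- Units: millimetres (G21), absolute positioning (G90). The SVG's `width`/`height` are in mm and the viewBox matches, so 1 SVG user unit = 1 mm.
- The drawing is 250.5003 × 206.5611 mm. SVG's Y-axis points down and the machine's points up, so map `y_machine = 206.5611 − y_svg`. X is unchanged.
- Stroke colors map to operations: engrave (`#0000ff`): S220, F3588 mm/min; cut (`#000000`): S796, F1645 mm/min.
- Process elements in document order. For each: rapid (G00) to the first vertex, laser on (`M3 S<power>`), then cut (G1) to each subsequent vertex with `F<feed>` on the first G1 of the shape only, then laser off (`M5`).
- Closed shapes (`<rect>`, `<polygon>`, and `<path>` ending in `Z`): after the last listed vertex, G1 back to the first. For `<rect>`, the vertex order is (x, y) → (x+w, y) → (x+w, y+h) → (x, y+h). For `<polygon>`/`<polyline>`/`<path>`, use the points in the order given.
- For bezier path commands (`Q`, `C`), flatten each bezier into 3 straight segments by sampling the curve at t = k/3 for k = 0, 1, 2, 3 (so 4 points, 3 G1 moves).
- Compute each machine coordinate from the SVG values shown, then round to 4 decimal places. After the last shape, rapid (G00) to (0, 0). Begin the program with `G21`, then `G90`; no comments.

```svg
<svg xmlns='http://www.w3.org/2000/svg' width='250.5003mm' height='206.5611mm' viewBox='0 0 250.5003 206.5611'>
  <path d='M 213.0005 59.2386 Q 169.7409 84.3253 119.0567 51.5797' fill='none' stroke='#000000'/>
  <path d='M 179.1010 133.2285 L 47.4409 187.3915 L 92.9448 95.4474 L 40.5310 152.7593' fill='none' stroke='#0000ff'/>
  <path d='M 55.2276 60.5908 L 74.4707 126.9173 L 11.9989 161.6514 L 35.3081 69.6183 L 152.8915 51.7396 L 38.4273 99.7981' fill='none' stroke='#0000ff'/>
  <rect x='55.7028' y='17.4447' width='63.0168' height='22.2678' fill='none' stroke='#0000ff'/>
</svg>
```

G21
G90
G00 X213.0005 Y147.3225
M3 S796
G1 X183.3358 Y137.0238 F1645
G1 X152.0212 Y139.5768
G1 X119.0567 Y154.9814
M5
G00 X179.1010 Y73.3326
M3 S220
G1 X47.4409 Y19.1696 F3588
G1 X92.9448 Y111.1137
G1 X40.5310 Y53.8018
M5
G00 X55.2276 Y145.9703
M3 S220
G1 X74.4707 Y79.6438 F3588
G1 X11.9989 Y44.9097
G1 X35.3081 Y136.9428
G1 X152.8915 Y154.8215
G1 X38.4273 Y106.7630
M5
G00 X55.7028 Y189.1164
M3 S220
G1 X118.7196 Y189.1164 F3588
G1 X118.7196 Y166.8486
G1 X55.7028 Y166.8486
G1 X55.7028 Y189.1164
M5
G00 X0.0000 Y0.0000

Since the viewBox matches the mm dimensions, user units are millimetres directly. The only transform is the Y-flip y_m = 206.5611 − y_svg.

Shape 1 is a quadratic bezier drawn with `<path>`. Its stroke #000000 means cut at S796, F1645. After flipping Y the toolpath is (213.0005,147.3225) → (183.3358,137.0238) → (152.0212,139.5768) → (119.0567,154.9814).

Shape 2 is a open polyline drawn with `<path>`. Its stroke #0000ff means engrave at S220, F3588. After flipping Y the toolpath is (179.1010,73.3326) → (47.4409,19.1696) → (92.9448,111.1137) → (40.5310,53.8018).

Shape 3 is a open polyline drawn with `<path>`. Its stroke #0000ff means engrave at S220, F3588. After flipping Y the toolpath is (55.2276,145.9703) → (74.4707,79.6438) → (11.9989,44.9097) → (35.3081,136.9428) → (152.8915,154.8215) → (38.4273,106.7630).

Shape 4 is a rectangle drawn with `<rect>`. Its stroke #0000ff means engrave at S220, F3588. After flipping Y the toolpath is (55.7028,189.1164) → (118.7196,189.1164) → (118.7196,166.8486) → (55.7028,166.8486) → (55.7028,189.1164), returning to the start.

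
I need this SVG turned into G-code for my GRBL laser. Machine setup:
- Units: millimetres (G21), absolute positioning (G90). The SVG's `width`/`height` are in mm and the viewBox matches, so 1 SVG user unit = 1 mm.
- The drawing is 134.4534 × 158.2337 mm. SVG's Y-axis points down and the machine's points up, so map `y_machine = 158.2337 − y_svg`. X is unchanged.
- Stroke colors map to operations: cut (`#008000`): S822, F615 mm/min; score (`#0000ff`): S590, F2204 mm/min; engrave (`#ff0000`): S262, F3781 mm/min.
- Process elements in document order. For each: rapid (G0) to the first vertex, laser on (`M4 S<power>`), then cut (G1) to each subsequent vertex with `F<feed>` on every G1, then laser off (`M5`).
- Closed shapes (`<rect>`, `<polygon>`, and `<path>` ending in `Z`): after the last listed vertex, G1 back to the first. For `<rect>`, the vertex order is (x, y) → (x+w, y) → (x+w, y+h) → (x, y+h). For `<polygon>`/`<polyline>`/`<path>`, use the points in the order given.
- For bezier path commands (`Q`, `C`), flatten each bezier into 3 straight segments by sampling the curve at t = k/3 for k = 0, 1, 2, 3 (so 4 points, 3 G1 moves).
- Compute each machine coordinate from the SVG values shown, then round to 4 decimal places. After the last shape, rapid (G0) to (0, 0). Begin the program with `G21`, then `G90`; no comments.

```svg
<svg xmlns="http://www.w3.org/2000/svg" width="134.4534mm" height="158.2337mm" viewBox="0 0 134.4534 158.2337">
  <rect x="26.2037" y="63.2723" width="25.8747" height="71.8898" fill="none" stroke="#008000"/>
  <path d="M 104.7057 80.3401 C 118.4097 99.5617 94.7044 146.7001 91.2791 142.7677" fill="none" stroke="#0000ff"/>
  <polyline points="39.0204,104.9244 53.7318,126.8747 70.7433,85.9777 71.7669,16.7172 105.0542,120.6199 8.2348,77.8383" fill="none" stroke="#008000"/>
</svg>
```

viewBox `0 0 134.4534 158.2337` with mm width/height → 1 unit = 1 mm. Flip: y_m = 158.2337 − y_svg.

**Shape 1** — `<rect>` rectangle, stroke `#008000` → cut (S822, F615). Machine vertices: (26.2037,94.9614) → (52.0784,94.9614) → (52.0784,23.0716) → (26.2037,23.0716) → (26.2037,94.9614). Closed: final G1 returns to the first vertex.

**Shape 2** — `<path>` cubic bezier, stroke `#0000ff` → score (S590, F2204). Control points (SVG): P0=(104.7057,80.3401), P1=(118.4097,99.5617), P2=(94.7044,146.7001), P3=(91.2791,142.7677); sampled at t=k/3. Machine vertices: (104.7057,77.8936) → (108.0766,52.2919) → (99.3278,25.6317) → (91.2791,15.4660). Open path.

**Shape 3** — `<polyline>` open polyline, stroke `#008000` → cut (S822, F615). Machine vertices: (39.0204,53.3093) → (53.7318,31.3590) → (70.7433,72.2560) → (71.7669,141.5165) → (105.0542,37.6138) → (8.2348,80.3954). Open path.

G21
G90
G0 X26.2037 Y94.9614
M4 S822
G1 X52.0784 Y94.9614 F615
G1 X52.0784 Y23.0716 F615
G1 X26.2037 Y23.0716 F615
G1 X26.2037 Y94.9614 F615
M5
G0 X104.7057 Y77.8936
M4 S590
G1 X108.0766 Y52.2919 F2204
G1 X99.3278 Y25.6317 F2204
G1 X91.2791 Y15.4660 F2204
M5
G0 X39.0204 Y53.3093
M4 S822
G1 X53.7318 Y31.3590 F615
G1 X70.7433 Y72.2560 F615
G1 X71.7669 Y141.5165 F615
G1 X105.0542 Y37.6138 F615
G1 X8.2348 Y80.3954 F615
M5
G0 X0.0000 Y0.0000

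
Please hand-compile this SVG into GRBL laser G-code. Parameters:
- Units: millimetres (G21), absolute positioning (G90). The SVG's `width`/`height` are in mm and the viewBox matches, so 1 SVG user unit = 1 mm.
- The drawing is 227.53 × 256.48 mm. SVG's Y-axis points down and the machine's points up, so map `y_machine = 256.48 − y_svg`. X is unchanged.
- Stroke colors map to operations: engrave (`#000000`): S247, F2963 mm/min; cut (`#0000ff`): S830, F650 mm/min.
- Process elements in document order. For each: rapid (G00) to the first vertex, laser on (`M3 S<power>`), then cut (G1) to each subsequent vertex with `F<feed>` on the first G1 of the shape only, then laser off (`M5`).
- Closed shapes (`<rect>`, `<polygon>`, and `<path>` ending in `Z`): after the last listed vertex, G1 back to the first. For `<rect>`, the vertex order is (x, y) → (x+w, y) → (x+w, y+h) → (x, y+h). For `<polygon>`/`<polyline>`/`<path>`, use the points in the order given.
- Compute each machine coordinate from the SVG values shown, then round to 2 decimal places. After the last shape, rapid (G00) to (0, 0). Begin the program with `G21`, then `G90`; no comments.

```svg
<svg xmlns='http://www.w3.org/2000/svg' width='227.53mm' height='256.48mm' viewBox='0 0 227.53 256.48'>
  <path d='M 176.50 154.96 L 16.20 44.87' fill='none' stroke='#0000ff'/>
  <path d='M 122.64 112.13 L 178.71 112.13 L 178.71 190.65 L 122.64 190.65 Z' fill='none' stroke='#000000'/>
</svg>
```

G21
G90
G00 X176.50 Y101.52
M3 S830
G1 X16.20 Y211.61 F650
M5
G00 X122.64 Y144.35
M3 S247
G1 X178.71 Y144.35 F2963
G1 X178.71 Y65.83
G1 X122.64 Y65.83
G1 X122.64 Y144.35
M5
G00 X0.00 Y0.00

Since the viewBox matches the mm dimensions, user units are millimetres directly. The only transform is the Y-flip y_m = 256.48 − y_svg.

Shape 1 is a line segment drawn with `<path>`. Its stroke #0000ff means cut at S830, F650. After flipping Y the toolpath is (176.50,101.52) → (16.20,211.61).

Shape 2 is a rectangle drawn with `<path>`. Its stroke #000000 means engrave at S247, F2963. After flipping Y the toolpath is (122.64,144.35) → (178.71,144.35) → (178.71,65.83) → (122.64,65.83) → (122.64,144.35), returning to the start.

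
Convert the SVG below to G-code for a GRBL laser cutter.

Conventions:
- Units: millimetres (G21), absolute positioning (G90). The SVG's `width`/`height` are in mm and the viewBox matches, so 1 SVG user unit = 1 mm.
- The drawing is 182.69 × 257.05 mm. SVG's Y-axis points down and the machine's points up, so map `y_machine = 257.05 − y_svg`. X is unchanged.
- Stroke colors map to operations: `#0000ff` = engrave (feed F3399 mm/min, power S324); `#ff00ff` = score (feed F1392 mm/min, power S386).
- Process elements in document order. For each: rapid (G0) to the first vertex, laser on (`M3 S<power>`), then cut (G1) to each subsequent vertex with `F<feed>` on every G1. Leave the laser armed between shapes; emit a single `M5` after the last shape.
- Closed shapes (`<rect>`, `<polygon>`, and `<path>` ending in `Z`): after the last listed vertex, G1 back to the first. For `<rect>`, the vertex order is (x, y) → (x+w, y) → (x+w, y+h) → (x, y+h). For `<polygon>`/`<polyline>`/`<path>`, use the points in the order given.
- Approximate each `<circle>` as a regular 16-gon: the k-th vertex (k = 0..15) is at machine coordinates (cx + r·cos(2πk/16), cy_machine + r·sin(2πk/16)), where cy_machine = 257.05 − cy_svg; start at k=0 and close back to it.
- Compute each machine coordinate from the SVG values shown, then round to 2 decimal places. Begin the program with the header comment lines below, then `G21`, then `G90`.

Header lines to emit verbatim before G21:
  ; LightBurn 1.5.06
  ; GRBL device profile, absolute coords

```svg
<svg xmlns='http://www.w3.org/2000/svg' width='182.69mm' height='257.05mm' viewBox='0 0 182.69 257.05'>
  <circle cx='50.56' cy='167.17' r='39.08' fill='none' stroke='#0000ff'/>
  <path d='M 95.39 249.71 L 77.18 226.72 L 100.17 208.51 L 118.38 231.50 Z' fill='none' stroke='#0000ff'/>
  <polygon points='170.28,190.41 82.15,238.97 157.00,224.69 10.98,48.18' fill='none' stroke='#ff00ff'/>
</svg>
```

; LightBurn 1.5.06
; GRBL device profile, absolute coords
G21
G90
G0 X89.64 Y89.88
M3 S324
G1 X86.67 Y104.84 F3399
G1 X78.19 Y117.51 F3399
G1 X65.52 Y125.99 F3399
G1 X50.56 Y128.96 F3399
G1 X35.60 Y125.99 F3399
G1 X22.93 Y117.51 F3399
G1 X14.45 Y104.84 F3399
G1 X11.48 Y89.88 F3399
G1 X14.45 Y74.92 F3399
G1 X22.93 Y62.25 F3399
G1 X35.60 Y53.77 F3399
G1 X50.56 Y50.80 F3399
G1 X65.52 Y53.77 F3399
G1 X78.19 Y62.25 F3399
G1 X86.67 Y74.92 F3399
G1 X89.64 Y89.88 F3399
G0 X95.39 Y7.34
M3 S324
G1 X77.18 Y30.33 F3399
G1 X100.17 Y48.54 F3399
G1 X118.38 Y25.55 F3399
G1 X95.39 Y7.34 F3399
G0 X170.28 Y66.64
M3 S386
G1 X82.15 Y18.08 F1392
G1 X157.00 Y32.36 F1392
G1 X10.98 Y208.87 F1392
G1 X170.28 Y66.64 F1392
M5

viewBox `0 0 182.69 257.05` with mm width/height → 1 unit = 1 mm. Flip: y_m = 257.05 − y_svg.

**Shape 1** — `<circle>` circle, stroke `#0000ff` → engrave (S324, F3399). Machine vertices: (89.64,89.88) → (86.67,104.84) → (78.19,117.51) → (65.52,125.99) → (50.56,128.96) → (35.60,125.99) → (22.93,117.51) → (14.45,104.84) → (11.48,89.88) → (14.45,74.92) → (22.93,62.25) → (35.60,53.77) → (50.56,50.80) → (65.52,53.77) → (78.19,62.25) → (86.67,74.92) → (89.64,89.88). Closed: final G1 returns to the first vertex.

**Shape 2** — `<path>` regular polygon, stroke `#0000ff` → engrave (S324, F3399). Machine vertices: (95.39,7.34) → (77.18,30.33) → (100.17,48.54) → (118.38,25.55) → (95.39,7.34). Closed: final G1 returns to the first vertex.

**Shape 3** — `<polygon>` closed polygon, stroke `#ff00ff` → score (S386, F1392). Machine vertices: (170.28,66.64) → (82.15,18.08) → (157.00,32.36) → (10.98,208.87) → (170.28,66.64). Closed: final G1 returns to the first vertex.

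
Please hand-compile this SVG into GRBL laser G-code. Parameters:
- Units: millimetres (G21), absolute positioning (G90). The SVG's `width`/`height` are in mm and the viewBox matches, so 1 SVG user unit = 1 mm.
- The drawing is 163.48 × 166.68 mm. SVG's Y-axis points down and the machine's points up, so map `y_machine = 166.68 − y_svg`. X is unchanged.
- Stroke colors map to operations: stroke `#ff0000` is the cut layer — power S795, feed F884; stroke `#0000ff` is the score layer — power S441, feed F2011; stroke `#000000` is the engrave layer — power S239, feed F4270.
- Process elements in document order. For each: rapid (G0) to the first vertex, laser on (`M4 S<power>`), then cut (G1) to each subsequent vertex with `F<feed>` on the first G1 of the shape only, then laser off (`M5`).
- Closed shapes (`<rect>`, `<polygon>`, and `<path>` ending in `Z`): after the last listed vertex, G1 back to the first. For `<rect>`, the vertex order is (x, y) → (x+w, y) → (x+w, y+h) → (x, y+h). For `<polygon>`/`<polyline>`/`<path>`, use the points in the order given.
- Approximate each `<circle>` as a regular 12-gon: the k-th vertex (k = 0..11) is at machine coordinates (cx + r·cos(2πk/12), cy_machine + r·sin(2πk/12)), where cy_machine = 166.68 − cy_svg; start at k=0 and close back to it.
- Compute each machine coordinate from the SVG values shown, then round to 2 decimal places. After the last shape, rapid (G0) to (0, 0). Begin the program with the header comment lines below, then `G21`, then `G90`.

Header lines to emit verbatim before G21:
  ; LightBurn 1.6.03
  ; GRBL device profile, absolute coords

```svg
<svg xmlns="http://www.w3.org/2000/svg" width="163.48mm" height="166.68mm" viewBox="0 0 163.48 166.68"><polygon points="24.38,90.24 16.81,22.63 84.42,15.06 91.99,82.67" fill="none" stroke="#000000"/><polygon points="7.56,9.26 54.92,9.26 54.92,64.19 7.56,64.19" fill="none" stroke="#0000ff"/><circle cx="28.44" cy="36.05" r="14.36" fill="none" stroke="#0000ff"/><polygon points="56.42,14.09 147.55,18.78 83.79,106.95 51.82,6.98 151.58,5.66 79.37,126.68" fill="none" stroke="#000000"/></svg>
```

; LightBurn 1.6.03
; GRBL device profile, absolute coords
G21
G90
G0 X24.38 Y76.44
M4 S239
G1 X16.81 Y144.05 F4270
G1 X84.42 Y151.62
G1 X91.99 Y84.01
G1 X24.38 Y76.44
M5
G0 X7.56 Y157.42
M4 S441
G1 X54.92 Y157.42 F2011
G1 X54.92 Y102.49
G1 X7.56 Y102.49
G1 X7.56 Y157.42
M5
G0 X42.80 Y130.63
M4 S441
G1 X40.88 Y137.81 F2011
G1 X35.62 Y143.07
G1 X28.44 Y144.99
G1 X21.26 Y143.07
G1 X16.00 Y137.81
G1 X14.08 Y130.63
G1 X16.00 Y123.45
G1 X21.26 Y118.19
G1 X28.44 Y116.27
G1 X35.62 Y118.19
G1 X40.88 Y123.45
G1 X42.80 Y130.63
M5
G0 X56.42 Y152.59
M4 S239
G1 X147.55 Y147.90 F4270
G1 X83.79 Y59.73
G1 X51.82 Y159.70
G1 X151.58 Y161.02
G1 X79.37 Y40.00
G1 X56.42 Y152.59
M5
G0 X0.00 Y0.00

viewBox `0 0 163.48 166.68` with mm width/height → 1 unit = 1 mm. Flip: y_m = 166.68 − y_svg.

**Shape 1** — `<polygon>` regular polygon, stroke `#000000` → engrave (S239, F4270). Machine vertices: (24.38,76.44) → (16.81,144.05) → (84.42,151.62) → (91.99,84.01) → (24.38,76.44). Closed: final G1 returns to the first vertex.

**Shape 2** — `<polygon>` rectangle, stroke `#0000ff` → score (S441, F2011). Machine vertices: (7.56,157.42) → (54.92,157.42) → (54.92,102.49) → (7.56,102.49) → (7.56,157.42). Closed: final G1 returns to the first vertex.

**Shape 3** — `<circle>` circle, stroke `#0000ff` → score (S441, F2011). Machine vertices: (42.80,130.63) → (40.88,137.81) → (35.62,143.07) → (28.44,144.99) → (21.26,143.07) → (16.00,137.81) → (14.08,130.63) → (16.00,123.45) → (21.26,118.19) → (28.44,116.27) → (35.62,118.19) → (40.88,123.45) → (42.80,130.63). Closed: final G1 returns to the first vertex.

**Shape 4** — `<polygon>` closed polygon, stroke `#000000` → engrave (S239, F4270). Machine vertices: (56.42,152.59) → (147.55,147.90) → (83.79,59.73) → (51.82,159.70) → (151.58,161.02) → (79.37,40.00) → (56.42,152.59). Closed: final G1 returns to the first vertex.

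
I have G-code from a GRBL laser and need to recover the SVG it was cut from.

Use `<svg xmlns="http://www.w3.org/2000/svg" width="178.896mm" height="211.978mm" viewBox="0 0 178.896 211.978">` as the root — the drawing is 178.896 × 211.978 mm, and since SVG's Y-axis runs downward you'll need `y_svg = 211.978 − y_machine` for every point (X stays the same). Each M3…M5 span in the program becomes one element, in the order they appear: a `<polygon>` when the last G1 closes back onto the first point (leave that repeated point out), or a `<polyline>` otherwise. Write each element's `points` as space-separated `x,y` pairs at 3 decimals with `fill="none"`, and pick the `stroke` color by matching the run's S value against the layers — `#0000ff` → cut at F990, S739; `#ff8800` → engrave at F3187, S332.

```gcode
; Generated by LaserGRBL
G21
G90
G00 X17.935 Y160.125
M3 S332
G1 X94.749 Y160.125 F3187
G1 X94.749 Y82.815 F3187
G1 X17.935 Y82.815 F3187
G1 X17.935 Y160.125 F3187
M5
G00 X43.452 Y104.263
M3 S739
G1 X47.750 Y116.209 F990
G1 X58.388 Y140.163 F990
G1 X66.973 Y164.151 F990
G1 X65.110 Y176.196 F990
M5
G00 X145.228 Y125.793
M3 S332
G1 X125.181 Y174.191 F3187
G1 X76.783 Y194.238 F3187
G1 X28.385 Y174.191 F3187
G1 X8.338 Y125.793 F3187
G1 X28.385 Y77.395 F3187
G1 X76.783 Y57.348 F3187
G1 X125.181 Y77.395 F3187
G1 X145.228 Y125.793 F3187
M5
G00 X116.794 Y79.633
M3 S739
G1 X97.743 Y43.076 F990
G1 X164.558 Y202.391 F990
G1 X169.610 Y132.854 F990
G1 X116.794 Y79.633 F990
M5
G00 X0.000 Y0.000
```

y_svg = 211.978 − y_m.

[1] S332→`#ff8800` (engrave); closed run; points: 17.935,51.853 94.749,51.853 94.749,129.163 17.935,129.163

[2] S739→`#0000ff` (cut); open run; points: 43.452,107.715 47.750,95.769 58.388,71.815 66.973,47.827 65.110,35.782

[3] S332→`#ff8800` (engrave); closed run; points: 145.228,86.185 125.181,37.787 76.783,17.740 28.385,37.787 8.338,86.185 28.385,134.583 76.783,154.630 125.181,134.583

[4] S739→`#0000ff` (cut); closed run; points: 116.794,132.345 97.743,168.902 164.558,9.587 169.610,79.124

<svg xmlns="http://www.w3.org/2000/svg" width="178.896mm" height="211.978mm" viewBox="0 0 178.896 211.978">
  <polygon points="17.935,51.853 94.749,51.853 94.749,129.163 17.935,129.163" fill="none" stroke="#ff8800"/>
  <polyline points="43.452,107.715 47.750,95.769 58.388,71.815 66.973,47.827 65.110,35.782" fill="none" stroke="#0000ff"/>
  <polygon points="145.228,86.185 125.181,37.787 76.783,17.740 28.385,37.787 8.338,86.185 28.385,134.583 76.783,154.630 125.181,134.583" fill="none" stroke="#ff8800"/>
  <polygon points="116.794,132.345 97.743,168.902 164.558,9.587 169.610,79.124" fill="none" stroke="#0000ff"/>
</svg>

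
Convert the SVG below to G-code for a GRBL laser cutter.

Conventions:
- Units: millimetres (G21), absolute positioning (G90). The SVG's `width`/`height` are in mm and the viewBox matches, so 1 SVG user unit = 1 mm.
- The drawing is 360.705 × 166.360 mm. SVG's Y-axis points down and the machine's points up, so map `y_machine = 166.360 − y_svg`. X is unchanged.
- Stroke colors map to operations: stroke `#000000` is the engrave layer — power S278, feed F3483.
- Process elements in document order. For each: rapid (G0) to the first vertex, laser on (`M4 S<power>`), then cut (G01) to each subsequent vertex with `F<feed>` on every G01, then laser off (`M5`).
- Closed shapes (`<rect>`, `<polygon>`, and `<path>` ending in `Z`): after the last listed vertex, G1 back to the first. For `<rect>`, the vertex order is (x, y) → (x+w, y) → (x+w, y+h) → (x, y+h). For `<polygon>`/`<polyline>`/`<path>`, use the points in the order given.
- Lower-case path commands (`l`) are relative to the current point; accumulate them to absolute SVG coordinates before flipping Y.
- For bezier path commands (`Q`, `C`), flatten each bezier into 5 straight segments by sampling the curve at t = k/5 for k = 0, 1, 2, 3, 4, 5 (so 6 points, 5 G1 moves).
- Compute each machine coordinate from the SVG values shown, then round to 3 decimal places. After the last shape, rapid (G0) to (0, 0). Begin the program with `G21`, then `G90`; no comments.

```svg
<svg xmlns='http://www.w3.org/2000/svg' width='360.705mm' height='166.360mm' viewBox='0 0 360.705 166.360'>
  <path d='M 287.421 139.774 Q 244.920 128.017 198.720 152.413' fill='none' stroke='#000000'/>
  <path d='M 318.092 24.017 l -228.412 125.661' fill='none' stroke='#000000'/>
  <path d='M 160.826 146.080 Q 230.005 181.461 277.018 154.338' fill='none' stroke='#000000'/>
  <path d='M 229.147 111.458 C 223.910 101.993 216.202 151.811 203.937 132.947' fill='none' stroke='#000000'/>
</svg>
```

1 u = 1 mm; y_m = 166.360 − y.

[1] `<path>` quadratic bezier, #000000→engrave S278 F3483: (287.421,26.586) → (270.273,29.843) → (252.828,30.207) → (235.088,27.679) → (217.052,22.259) → (198.720,13.947)

[2] `<path>` line segment, #000000→engrave S278 F3483: (318.092,142.343) → (89.680,16.682)

[3] `<path>` quadratic bezier, #000000→engrave S278 F3483: (160.826,20.280) → (187.611,8.628) → (212.623,1.976) → (235.861,0.324) → (257.326,3.673) → (277.018,12.022)

[4] `<path>` cubic bezier, #000000→engrave S278 F3483: (229.147,54.902) → (225.692,54.491) → (221.543,45.994) → (216.601,35.554) → (210.766,29.313) → (203.937,33.413)

G21
G90
G0 X287.421 Y26.586
M4 S278
G01 X270.273 Y29.843 F3483
G01 X252.828 Y30.207 F3483
G01 X235.088 Y27.679 F3483
G01 X217.052 Y22.259 F3483
G01 X198.720 Y13.947 F3483
M5
G0 X318.092 Y142.343
M4 S278
G01 X89.680 Y16.682 F3483
M5
G0 X160.826 Y20.280
M4 S278
G01 X187.611 Y8.628 F3483
G01 X212.623 Y1.976 F3483
G01 X235.861 Y0.324 F3483
G01 X257.326 Y3.673 F3483
G01 X277.018 Y12.022 F3483
M5
G0 X229.147 Y54.902
M4 S278
G01 X225.692 Y54.491 F3483
G01 X221.543 Y45.994 F3483
G01 X216.601 Y35.554 F3483
G01 X210.766 Y29.313 F3483
G01 X203.937 Y33.413 F3483
M5
G0 X0.000 Y0.000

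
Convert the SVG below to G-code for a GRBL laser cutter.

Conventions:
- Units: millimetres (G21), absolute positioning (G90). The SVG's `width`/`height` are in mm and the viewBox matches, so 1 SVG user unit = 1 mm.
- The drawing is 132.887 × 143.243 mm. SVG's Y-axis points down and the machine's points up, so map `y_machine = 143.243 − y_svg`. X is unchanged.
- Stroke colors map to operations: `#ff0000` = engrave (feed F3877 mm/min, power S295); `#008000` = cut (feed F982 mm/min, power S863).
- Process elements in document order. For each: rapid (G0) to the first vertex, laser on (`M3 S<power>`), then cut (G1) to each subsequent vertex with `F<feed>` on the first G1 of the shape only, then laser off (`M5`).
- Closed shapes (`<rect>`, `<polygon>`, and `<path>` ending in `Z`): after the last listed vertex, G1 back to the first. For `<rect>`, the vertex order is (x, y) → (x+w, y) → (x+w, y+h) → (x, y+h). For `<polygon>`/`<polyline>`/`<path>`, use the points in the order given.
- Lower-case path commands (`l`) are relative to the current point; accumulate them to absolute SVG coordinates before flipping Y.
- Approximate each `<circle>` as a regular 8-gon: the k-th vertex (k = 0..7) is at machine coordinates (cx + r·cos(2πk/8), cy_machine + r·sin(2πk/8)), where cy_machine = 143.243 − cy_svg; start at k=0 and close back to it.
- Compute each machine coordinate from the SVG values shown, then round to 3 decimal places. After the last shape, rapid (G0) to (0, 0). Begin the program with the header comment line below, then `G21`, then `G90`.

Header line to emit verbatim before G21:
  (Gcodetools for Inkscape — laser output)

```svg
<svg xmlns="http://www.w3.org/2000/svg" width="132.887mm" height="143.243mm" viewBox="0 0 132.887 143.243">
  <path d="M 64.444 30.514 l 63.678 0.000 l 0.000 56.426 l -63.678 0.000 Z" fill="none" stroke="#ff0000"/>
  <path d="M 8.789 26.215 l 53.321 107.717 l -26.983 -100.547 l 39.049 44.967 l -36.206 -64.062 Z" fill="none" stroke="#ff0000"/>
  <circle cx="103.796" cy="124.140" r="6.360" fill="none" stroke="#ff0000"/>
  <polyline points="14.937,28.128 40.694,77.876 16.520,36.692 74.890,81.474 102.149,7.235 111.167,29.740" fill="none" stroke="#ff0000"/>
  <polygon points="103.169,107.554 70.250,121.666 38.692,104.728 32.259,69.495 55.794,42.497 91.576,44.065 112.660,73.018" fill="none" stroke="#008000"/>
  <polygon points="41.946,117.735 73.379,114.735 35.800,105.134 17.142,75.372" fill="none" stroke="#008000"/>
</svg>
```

(Gcodetools for Inkscape — laser output)
G21
G90
G0 X64.444 Y112.729
M3 S295
G1 X128.122 Y112.729 F3877
G1 X128.122 Y56.303
G1 X64.444 Y56.303
G1 X64.444 Y112.729
M5
G0 X8.789 Y117.028
M3 S295
G1 X62.110 Y9.311 F3877
G1 X35.127 Y109.858
G1 X74.176 Y64.891
G1 X37.970 Y128.953
G1 X8.789 Y117.028
M5
G0 X110.156 Y19.103
M3 S295
G1 X108.293 Y23.600 F3877
G1 X103.796 Y25.463
G1 X99.299 Y23.600
G1 X97.436 Y19.103
G1 X99.299 Y14.606
G1 X103.796 Y12.743
G1 X108.293 Y14.606
G1 X110.156 Y19.103
M5
G0 X14.937 Y115.115
M3 S295
G1 X40.694 Y65.367 F3877
G1 X16.520 Y106.551
G1 X74.890 Y61.769
G1 X102.149 Y136.008
G1 X111.167 Y113.503
M5
G0 X103.169 Y35.689
M3 S863
G1 X70.250 Y21.577 F982
G1 X38.692 Y38.515
G1 X32.259 Y73.748
G1 X55.794 Y100.746
G1 X91.576 Y99.178
G1 X112.660 Y70.225
G1 X103.169 Y35.689
M5
G0 X41.946 Y25.508
M3 S863
G1 X73.379 Y28.508 F982
G1 X35.800 Y38.109
G1 X17.142 Y67.871
G1 X41.946 Y25.508
M5
G0 X0.000 Y0.000

1 u = 1 mm; y_m = 143.243 − y.

[1] `<path>` rectangle, #ff0000→engrave S295 F3877: (64.444,112.729) → (128.122,112.729) → (128.122,56.303) → (64.444,56.303) → (64.444,112.729) (closed)

[2] `<path>` closed polygon, #ff0000→engrave S295 F3877: (8.789,117.028) → (62.110,9.311) → (35.127,109.858) → (74.176,64.891) → (37.970,128.953) → (8.789,117.028) (closed)

[3] `<circle>` circle, #ff0000→engrave S295 F3877: (110.156,19.103) → (108.293,23.600) → (103.796,25.463) → (99.299,23.600) → (97.436,19.103) → (99.299,14.606) → (103.796,12.743) → (108.293,14.606) → (110.156,19.103) (closed)

[4] `<polyline>` open polyline, #ff0000→engrave S295 F3877: (14.937,115.115) → (40.694,65.367) → (16.520,106.551) → (74.890,61.769) → (102.149,136.008) → (111.167,113.503)

[5] `<polygon>` regular polygon, #008000→cut S863 F982: (103.169,35.689) → (70.250,21.577) → (38.692,38.515) → (32.259,73.748) → (55.794,100.746) → (91.576,99.178) → (112.660,70.225) → (103.169,35.689) (closed)

[6] `<polygon>` closed polygon, #008000→cut S863 F982: (41.946,25.508) → (73.379,28.508) → (35.800,38.109) → (17.142,67.871) → (41.946,25.508) (closed)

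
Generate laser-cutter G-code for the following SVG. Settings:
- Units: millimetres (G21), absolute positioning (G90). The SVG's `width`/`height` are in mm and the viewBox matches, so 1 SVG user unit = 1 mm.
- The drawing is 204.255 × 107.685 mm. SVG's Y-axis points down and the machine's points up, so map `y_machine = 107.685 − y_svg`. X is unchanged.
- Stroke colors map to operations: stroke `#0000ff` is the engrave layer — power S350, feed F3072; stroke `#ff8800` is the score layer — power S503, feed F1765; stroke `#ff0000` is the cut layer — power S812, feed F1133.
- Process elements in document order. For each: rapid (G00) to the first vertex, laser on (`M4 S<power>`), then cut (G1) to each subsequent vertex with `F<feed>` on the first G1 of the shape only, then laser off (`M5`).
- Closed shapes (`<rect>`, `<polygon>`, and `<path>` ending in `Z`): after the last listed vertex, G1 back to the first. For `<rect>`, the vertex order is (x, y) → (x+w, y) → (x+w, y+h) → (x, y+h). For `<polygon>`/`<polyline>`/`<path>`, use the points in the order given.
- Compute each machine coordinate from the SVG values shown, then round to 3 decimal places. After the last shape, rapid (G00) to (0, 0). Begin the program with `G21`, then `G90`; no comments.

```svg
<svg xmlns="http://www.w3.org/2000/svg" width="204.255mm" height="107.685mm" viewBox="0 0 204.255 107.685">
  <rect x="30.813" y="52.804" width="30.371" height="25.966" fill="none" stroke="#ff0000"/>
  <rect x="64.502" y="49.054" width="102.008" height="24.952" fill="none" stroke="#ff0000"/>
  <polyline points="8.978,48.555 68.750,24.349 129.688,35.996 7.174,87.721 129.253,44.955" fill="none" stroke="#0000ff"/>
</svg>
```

viewBox `0 0 204.255 107.685` with mm width/height → 1 unit = 1 mm. Flip: y_m = 107.685 − y_svg.

**Shape 1** — `<rect>` rectangle, stroke `#ff0000` → cut (S812, F1133). Machine vertices: (30.813,54.881) → (61.184,54.881) → (61.184,28.915) → (30.813,28.915) → (30.813,54.881). Closed: final G1 returns to the first vertex.

**Shape 2** — `<rect>` rectangle, stroke `#ff0000` → cut (S812, F1133). Machine vertices: (64.502,58.631) → (166.510,58.631) → (166.510,33.679) → (64.502,33.679) → (64.502,58.631). Closed: final G1 returns to the first vertex.

**Shape 3** — `<polyline>` open polyline, stroke `#0000ff` → engrave (S350, F3072). Machine vertices: (8.978,59.130) → (68.750,83.336) → (129.688,71.689) → (7.174,19.964) → (129.253,62.730). Open path.

G21
G90
G00 X30.813 Y54.881
M4 S812
G1 X61.184 Y54.881 F1133
G1 X61.184 Y28.915
G1 X30.813 Y28.915
G1 X30.813 Y54.881
M5
G00 X64.502 Y58.631
M4 S812
G1 X166.510 Y58.631 F1133
G1 X166.510 Y33.679
G1 X64.502 Y33.679
G1 X64.502 Y58.631
M5
G00 X8.978 Y59.130
M4 S350
G1 X68.750 Y83.336 F3072
G1 X129.688 Y71.689
G1 X7.174 Y19.964
G1 X129.253 Y62.730
M5
G00 X0.000 Y0.000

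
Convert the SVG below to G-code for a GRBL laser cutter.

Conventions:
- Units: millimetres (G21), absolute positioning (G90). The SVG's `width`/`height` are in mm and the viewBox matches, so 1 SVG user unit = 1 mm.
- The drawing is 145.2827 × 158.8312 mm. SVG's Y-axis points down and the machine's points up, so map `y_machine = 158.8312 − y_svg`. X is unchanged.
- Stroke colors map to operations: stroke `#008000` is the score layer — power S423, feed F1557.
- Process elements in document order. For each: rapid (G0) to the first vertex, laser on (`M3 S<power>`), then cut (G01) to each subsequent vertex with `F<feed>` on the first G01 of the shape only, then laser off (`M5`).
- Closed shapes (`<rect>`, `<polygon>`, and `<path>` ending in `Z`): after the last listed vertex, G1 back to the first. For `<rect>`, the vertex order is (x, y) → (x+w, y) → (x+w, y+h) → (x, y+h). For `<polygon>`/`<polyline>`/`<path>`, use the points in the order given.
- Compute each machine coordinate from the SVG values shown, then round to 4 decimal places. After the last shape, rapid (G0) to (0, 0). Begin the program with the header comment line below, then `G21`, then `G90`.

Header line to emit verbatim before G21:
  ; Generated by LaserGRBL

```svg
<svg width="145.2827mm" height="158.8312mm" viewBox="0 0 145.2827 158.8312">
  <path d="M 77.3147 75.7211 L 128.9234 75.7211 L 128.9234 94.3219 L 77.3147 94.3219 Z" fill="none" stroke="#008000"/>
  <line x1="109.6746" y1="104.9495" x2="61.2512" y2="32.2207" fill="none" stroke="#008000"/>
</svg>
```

Since the viewBox matches the mm dimensions, user units are millimetres directly. The only transform is the Y-flip y_m = 158.8312 − y_svg.

Shape 1 is a rectangle drawn with `<path>`. Its stroke #008000 means score at S423, F1557. After flipping Y the toolpath is (77.3147,83.1101) → (128.9234,83.1101) → (128.9234,64.5093) → (77.3147,64.5093) → (77.3147,83.1101), returning to the start.

Shape 2 is a line segment drawn with `<line>`. Its stroke #008000 means score at S423, F1557. After flipping Y the toolpath is (109.6746,53.8817) → (61.2512,126.6105).

; Generated by LaserGRBL
G21
G90
G0 X77.3147 Y83.1101
M3 S423
G01 X128.9234 Y83.1101 F1557
G01 X128.9234 Y64.5093
G01 X77.3147 Y64.5093
G01 X77.3147 Y83.1101
M5
G0 X109.6746 Y53.8817
M3 S423
G01 X61.2512 Y126.6105 F1557
M5
G0 X0.0000 Y0.0000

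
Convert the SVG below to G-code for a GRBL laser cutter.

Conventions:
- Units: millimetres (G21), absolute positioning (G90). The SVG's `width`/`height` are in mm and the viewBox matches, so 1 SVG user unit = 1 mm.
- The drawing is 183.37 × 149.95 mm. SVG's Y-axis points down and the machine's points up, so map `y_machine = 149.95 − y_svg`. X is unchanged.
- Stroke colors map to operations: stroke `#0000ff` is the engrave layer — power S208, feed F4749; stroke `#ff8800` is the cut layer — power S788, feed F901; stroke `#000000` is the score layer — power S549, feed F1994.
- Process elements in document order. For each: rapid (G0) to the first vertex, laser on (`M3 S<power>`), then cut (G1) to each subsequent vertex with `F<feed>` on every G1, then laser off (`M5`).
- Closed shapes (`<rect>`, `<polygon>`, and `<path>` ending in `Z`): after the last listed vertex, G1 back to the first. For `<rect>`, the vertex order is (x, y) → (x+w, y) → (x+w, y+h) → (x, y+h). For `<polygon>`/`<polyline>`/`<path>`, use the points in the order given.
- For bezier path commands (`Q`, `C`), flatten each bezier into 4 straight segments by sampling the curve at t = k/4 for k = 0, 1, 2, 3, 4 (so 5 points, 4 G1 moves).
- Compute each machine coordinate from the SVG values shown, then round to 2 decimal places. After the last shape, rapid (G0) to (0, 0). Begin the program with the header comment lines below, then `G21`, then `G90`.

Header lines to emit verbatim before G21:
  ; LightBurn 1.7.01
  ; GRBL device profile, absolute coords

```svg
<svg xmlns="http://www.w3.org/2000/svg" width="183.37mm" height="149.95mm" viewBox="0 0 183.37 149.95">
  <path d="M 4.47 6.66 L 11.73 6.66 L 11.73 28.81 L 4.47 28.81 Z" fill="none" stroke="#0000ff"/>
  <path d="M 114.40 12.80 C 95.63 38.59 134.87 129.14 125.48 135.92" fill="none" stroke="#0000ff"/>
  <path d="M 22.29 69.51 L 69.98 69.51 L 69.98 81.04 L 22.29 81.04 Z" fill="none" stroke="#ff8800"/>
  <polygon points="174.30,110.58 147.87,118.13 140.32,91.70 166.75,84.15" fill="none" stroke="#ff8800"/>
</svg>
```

; LightBurn 1.7.01
; GRBL device profile, absolute coords
G21
G90
G0 X4.47 Y143.29
M3 S208
G1 X11.73 Y143.29 F4749
G1 X11.73 Y121.14 F4749
G1 X4.47 Y121.14 F4749
G1 X4.47 Y143.29 F4749
M5
G0 X114.40 Y137.15
M3 S208
G1 X109.53 Y107.99 F4749
G1 X116.42 Y68.46 F4749
G1 X125.07 Y32.50 F4749
G1 X125.48 Y14.03 F4749
M5
G0 X22.29 Y80.44
M3 S788
G1 X69.98 Y80.44 F901
G1 X69.98 Y68.91 F901
G1 X22.29 Y68.91 F901
G1 X22.29 Y80.44 F901
M5
G0 X174.30 Y39.37
M3 S788
G1 X147.87 Y31.82 F901
G1 X140.32 Y58.25 F901
G1 X166.75 Y65.80 F901
G1 X174.30 Y39.37 F901
M5
G0 X0.00 Y0.00

viewBox `0 0 183.37 149.95` with mm width/height → 1 unit = 1 mm. Flip: y_m = 149.95 − y_svg.

**Shape 1** — `<path>` rectangle, stroke `#0000ff` → engrave (S208, F4749). Machine vertices: (4.47,143.29) → (11.73,143.29) → (11.73,121.14) → (4.47,121.14) → (4.47,143.29). Closed: final G1 returns to the first vertex.

**Shape 2** — `<path>` cubic bezier, stroke `#0000ff` → engrave (S208, F4749). Control points (SVG): P0=(114.40,12.80), P1=(95.63,38.59), P2=(134.87,129.14), P3=(125.48,135.92); sampled at t=k/4. Machine vertices: (114.40,137.15) → (109.53,107.99) → (116.42,68.46) → (125.07,32.50) → (125.48,14.03). Open path.

**Shape 3** — `<path>` rectangle, stroke `#ff8800` → cut (S788, F901). Machine vertices: (22.29,80.44) → (69.98,80.44) → (69.98,68.91) → (22.29,68.91) → (22.29,80.44). Closed: final G1 returns to the first vertex.

**Shape 4** — `<polygon>` regular polygon, stroke `#ff8800` → cut (S788, F901). Machine vertices: (174.30,39.37) → (147.87,31.82) → (140.32,58.25) → (166.75,65.80) → (174.30,39.37). Closed: final G1 returns to the first vertex.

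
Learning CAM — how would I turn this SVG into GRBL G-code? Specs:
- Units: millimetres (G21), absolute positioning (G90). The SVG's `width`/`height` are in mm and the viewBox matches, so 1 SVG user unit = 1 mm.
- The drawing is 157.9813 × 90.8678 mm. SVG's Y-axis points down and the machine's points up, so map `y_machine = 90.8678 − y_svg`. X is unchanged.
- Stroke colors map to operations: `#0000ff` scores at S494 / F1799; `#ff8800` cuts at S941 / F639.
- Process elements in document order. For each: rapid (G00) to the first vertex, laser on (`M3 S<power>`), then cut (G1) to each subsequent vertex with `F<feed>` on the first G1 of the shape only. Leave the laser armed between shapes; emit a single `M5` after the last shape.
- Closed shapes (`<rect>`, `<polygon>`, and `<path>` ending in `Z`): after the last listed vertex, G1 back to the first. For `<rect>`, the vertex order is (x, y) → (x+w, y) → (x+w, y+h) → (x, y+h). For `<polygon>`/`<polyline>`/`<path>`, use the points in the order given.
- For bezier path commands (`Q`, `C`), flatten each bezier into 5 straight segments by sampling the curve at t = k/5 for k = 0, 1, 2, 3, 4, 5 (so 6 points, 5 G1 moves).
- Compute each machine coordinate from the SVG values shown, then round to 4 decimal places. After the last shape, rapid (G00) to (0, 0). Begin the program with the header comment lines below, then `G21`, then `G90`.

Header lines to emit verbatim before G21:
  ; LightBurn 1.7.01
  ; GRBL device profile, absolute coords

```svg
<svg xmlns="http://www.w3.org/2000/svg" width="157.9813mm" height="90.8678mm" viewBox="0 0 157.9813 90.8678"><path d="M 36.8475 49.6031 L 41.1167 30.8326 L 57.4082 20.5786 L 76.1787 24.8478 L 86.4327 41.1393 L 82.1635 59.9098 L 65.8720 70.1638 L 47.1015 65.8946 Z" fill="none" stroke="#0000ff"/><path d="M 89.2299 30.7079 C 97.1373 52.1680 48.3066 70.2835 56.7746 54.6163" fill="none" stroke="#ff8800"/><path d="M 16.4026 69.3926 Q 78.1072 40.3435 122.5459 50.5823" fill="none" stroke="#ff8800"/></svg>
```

; LightBurn 1.7.01
; GRBL device profile, absolute coords
G21
G90
G00 X36.8475 Y41.2647
M3 S494
G1 X41.1167 Y60.0352 F1799
G1 X57.4082 Y70.2892
G1 X76.1787 Y66.0200
G1 X86.4327 Y49.7285
G1 X82.1635 Y30.9580
G1 X65.8720 Y20.7040
G1 X47.1015 Y24.9732
G1 X36.8475 Y41.2647
G00 X89.2299 Y60.1599
M3 S941
G1 X88.0781 Y47.9287 F639
G1 X78.7828 Y37.9612
G1 X66.8180 Y31.7185
G1 X57.6573 Y30.6616
G1 X56.7746 Y36.2515
G00 X16.4026 Y21.4752
M3 S941
G1 X40.3938 Y31.5233 F639
G1 X63.0037 Y38.4284
G1 X84.2324 Y42.1905
G1 X104.0798 Y42.8095
G1 X122.5459 Y40.2855
M5
G00 X0.0000 Y0.0000

viewBox `0 0 157.9813 90.8678` with mm width/height → 1 unit = 1 mm. Flip: y_m = 90.8678 − y_svg.

**Shape 1** — `<path>` regular polygon, stroke `#0000ff` → score (S494, F1799). Machine vertices: (36.8475,41.2647) → (41.1167,60.0352) → (57.4082,70.2892) → (76.1787,66.0200) → (86.4327,49.7285) → (82.1635,30.9580) → (65.8720,20.7040) → (47.1015,24.9732) → (36.8475,41.2647). Closed: final G1 returns to the first vertex.

**Shape 2** — `<path>` cubic bezier, stroke `#ff8800` → cut (S941, F639). Control points (SVG): P0=(89.2299,30.7079), P1=(97.1373,52.1680), P2=(48.3066,70.2835), P3=(56.7746,54.6163); sampled at t=k/5. Machine vertices: (89.2299,60.1599) → (88.0781,47.9287) → (78.7828,37.9612) → (66.8180,31.7185) → (57.6573,30.6616) → (56.7746,36.2515). Open path.

**Shape 3** — `<path>` quadratic bezier, stroke `#ff8800` → cut (S941, F639). Control points (SVG): P0=(16.4026,69.3926), P1=(78.1072,40.3435), P2=(122.5459,50.5823); sampled at t=k/5. Machine vertices: (16.4026,21.4752) → (40.3938,31.5233) → (63.0037,38.4284) → (84.2324,42.1905) → (104.0798,42.8095) → (122.5459,40.2855). Open path.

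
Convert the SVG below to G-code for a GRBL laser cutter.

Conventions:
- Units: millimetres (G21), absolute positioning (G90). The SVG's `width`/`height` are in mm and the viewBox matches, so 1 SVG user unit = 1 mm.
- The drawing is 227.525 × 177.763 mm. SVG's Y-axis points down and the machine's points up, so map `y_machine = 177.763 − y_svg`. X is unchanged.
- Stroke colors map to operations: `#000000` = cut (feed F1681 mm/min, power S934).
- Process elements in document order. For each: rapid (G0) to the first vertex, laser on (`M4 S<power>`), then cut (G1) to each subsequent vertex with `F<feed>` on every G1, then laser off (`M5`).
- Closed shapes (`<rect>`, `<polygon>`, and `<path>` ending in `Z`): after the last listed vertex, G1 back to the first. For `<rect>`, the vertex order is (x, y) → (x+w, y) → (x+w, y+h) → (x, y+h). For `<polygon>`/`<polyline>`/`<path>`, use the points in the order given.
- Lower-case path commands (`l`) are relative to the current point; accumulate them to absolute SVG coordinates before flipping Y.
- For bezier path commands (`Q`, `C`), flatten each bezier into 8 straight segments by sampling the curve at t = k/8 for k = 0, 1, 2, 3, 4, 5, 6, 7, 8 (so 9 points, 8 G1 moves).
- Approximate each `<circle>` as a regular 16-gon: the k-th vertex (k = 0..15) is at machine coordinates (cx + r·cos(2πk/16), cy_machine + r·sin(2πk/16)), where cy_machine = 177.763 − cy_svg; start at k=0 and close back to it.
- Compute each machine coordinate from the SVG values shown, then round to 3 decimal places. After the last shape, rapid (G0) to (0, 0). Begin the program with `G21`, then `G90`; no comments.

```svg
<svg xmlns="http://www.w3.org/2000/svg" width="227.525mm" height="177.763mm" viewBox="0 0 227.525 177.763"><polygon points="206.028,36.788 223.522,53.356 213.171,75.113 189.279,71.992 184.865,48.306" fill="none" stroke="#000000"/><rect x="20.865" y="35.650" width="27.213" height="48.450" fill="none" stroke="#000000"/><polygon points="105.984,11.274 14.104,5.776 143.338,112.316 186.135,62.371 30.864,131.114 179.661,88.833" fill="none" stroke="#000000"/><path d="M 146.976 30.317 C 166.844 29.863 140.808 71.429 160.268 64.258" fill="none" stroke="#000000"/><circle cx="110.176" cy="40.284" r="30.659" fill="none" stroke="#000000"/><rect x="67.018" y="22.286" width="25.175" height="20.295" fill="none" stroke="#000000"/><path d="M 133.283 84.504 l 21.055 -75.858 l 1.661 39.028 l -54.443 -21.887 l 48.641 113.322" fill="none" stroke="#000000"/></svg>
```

G21
G90
G0 X206.028 Y140.975
M4 S934
G1 X223.522 Y124.407 F1681
G1 X213.171 Y102.650 F1681
G1 X189.279 Y105.771 F1681
G1 X184.865 Y129.457 F1681
G1 X206.028 Y140.975 F1681
M5
G0 X20.865 Y142.113
M4 S934
G1 X48.078 Y142.113 F1681
G1 X48.078 Y93.663 F1681
G1 X20.865 Y93.663 F1681
G1 X20.865 Y142.113 F1681
M5
G0 X105.984 Y166.489
M4 S934
G1 X14.104 Y171.987 F1681
G1 X143.338 Y65.447 F1681
G1 X186.135 Y115.392 F1681
G1 X30.864 Y46.649 F1681
G1 X179.661 Y88.930 F1681
G1 X105.984 Y166.489 F1681
M5
G0 X146.976 Y147.446
M4 S934
G1 X152.453 Y145.824 F1681
G1 X154.698 Y141.326 F1681
G1 X154.782 Y135.016 F1681
G1 X153.775 Y127.957 F1681
G1 X152.749 Y121.213 F1681
G1 X152.775 Y115.847 F1681
G1 X154.925 Y112.923 F1681
G1 X160.268 Y113.505 F1681
M5
G0 X140.835 Y137.479
M4 S934
G1 X138.501 Y149.212 F1681
G1 X131.855 Y159.158 F1681
G1 X121.909 Y165.804 F1681
G1 X110.176 Y168.138 F1681
G1 X98.443 Y165.804 F1681
G1 X88.497 Y159.158 F1681
G1 X81.851 Y149.212 F1681
G1 X79.517 Y137.479 F1681
G1 X81.851 Y125.746 F1681
G1 X88.497 Y115.800 F1681
G1 X98.443 Y109.154 F1681
G1 X110.176 Y106.820 F1681
G1 X121.909 Y109.154 F1681
G1 X131.855 Y115.800 F1681
G1 X138.501 Y125.746 F1681
G1 X140.835 Y137.479 F1681
M5
G0 X67.018 Y155.477
M4 S934
G1 X92.193 Y155.477 F1681
G1 X92.193 Y135.182 F1681
G1 X67.018 Y135.182 F1681
G1 X67.018 Y155.477 F1681
M5
G0 X133.283 Y93.259
M4 S934
G1 X154.338 Y169.117 F1681
G1 X155.999 Y130.089 F1681
G1 X101.556 Y151.976 F1681
G1 X150.197 Y38.654 F1681
M5
G0 X0.000 Y0.000

Since the viewBox matches the mm dimensions, user units are millimetres directly. The only transform is the Y-flip y_m = 177.763 − y_svg.

Shape 1 is a regular polygon drawn with `<polygon>`. Its stroke #000000 means cut at S934, F1681. After flipping Y the toolpath is (206.028,140.975) → (223.522,124.407) → (213.171,102.650) → (189.279,105.771) → (184.865,129.457) → (206.028,140.975), returning to the start.

Shape 2 is a rectangle drawn with `<rect>`. Its stroke #000000 means cut at S934, F1681. After flipping Y the toolpath is (20.865,142.113) → (48.078,142.113) → (48.078,93.663) → (20.865,93.663) → (20.865,142.113), returning to the start.

Shape 3 is a closed polygon drawn with `<polygon>`. Its stroke #000000 means cut at S934, F1681. After flipping Y the toolpath is (105.984,166.489) → (14.104,171.987) → (143.338,65.447) → (186.135,115.392) → (30.864,46.649) → (179.661,88.930) → (105.984,166.489), returning to the start.

Shape 4 is a cubic bezier drawn with `<path>`. Its stroke #000000 means cut at S934, F1681. After flipping Y the toolpath is (146.976,147.446) → (152.453,145.824) → (154.698,141.326) → (154.782,135.016) → (153.775,127.957) → (152.749,121.213) → (152.775,115.847) → (154.925,112.923) → (160.268,113.505).

Shape 5 is a circle drawn with `<circle>`. Its stroke #000000 means cut at S934, F1681. After flipping Y the toolpath is (140.835,137.479) → (138.501,149.212) → (131.855,159.158) → (121.909,165.804) → (110.176,168.138) → (98.443,165.804) → (88.497,159.158) → (81.851,149.212) → (79.517,137.479) → (81.851,125.746) → (88.497,115.800) → (98.443,109.154) → (110.176,106.820) → (121.909,109.154) → (131.855,115.800) → (138.501,125.746) → (140.835,137.479), returning to the start.

Shape 6 is a rectangle drawn with `<rect>`. Its stroke #000000 means cut at S934, F1681. After flipping Y the toolpath is (67.018,155.477) → (92.193,155.477) → (92.193,135.182) → (67.018,135.182) → (67.018,155.477), returning to the start.

Shape 7 is a open polyline drawn with `<path>`. Its stroke #000000 means cut at S934, F1681. After flipping Y the toolpath is (133.283,93.259) → (154.338,169.117) → (155.999,130.089) → (101.556,151.976) → (150.197,38.654).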